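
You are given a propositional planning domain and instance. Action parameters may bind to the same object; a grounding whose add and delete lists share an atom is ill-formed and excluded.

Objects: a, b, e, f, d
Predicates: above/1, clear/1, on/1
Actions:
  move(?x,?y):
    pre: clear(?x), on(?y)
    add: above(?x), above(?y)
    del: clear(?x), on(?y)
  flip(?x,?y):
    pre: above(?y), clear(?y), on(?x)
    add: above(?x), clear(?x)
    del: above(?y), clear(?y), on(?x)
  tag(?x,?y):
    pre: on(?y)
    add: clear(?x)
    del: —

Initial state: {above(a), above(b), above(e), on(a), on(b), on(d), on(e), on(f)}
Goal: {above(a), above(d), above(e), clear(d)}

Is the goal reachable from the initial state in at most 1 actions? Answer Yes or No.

1. tag(b,a)  →  {above(a), above(b), above(e), clear(b), on(a), on(b), on(d), on(e), on(f)}
2. flip(d,b)  →  {above(a), above(d), above(e), clear(d), on(a), on(b), on(e), on(f)}
optimal plan length = 2; 2 > 1

No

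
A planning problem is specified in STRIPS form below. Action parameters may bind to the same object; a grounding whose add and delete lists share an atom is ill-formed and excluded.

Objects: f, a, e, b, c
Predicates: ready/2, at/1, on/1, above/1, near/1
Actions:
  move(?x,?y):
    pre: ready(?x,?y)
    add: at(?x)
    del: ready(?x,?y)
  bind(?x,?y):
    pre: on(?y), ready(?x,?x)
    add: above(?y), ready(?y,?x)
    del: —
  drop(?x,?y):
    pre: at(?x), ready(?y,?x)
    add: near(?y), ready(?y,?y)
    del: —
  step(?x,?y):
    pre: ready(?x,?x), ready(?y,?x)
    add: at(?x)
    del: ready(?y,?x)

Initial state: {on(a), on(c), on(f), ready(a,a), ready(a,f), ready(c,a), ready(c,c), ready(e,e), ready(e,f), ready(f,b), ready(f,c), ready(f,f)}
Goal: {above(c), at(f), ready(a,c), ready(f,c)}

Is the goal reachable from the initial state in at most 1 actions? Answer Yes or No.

1. move(f,f)  →  {at(f), on(a), on(c), on(f), ready(a,a), ready(a,f), ready(c,a), ready(c,c), ready(e,e), ready(e,f), ready(f,b), ready(f,c)}
2. bind(a,c)  →  {above(c), at(f), on(a), on(c), on(f), ready(a,a), ready(a,f), ready(c,a), ready(c,c), ready(e,e), ready(e,f), ready(f,b), ready(f,c)}
3. bind(c,a)  →  {above(a), above(c), at(f), on(a), on(c), on(f), ready(a,a), ready(a,c), ready(a,f), ready(c,a), ready(c,c), ready(e,e), ready(e,f), ready(f,b), ready(f,c)}
optimal plan length = 3; 3 > 1

No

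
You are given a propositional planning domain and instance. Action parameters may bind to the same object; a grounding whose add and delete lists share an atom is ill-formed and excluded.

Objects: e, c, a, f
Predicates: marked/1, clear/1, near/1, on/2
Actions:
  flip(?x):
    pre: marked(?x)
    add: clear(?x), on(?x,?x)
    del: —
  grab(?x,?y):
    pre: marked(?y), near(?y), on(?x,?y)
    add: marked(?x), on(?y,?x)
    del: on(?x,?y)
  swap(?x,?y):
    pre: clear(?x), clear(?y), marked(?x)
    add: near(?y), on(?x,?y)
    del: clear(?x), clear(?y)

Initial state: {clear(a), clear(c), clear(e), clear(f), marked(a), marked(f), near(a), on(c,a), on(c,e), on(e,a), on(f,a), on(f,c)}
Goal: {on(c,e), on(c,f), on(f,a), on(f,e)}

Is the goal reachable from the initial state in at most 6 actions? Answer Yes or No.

Yes

1. grab(c,a)  →  {clear(a), clear(c), clear(e), clear(f), marked(a), marked(c), marked(f), near(a), on(a,c), on(c,e), on(e,a), on(f,a), on(f,c)}
2. swap(c,c)  →  {clear(a), clear(e), clear(f), marked(a), marked(c), marked(f), near(a), near(c), on(a,c), on(c,c), on(c,e), on(e,a), on(f,a), on(f,c)}
3. grab(f,c)  →  {clear(a), clear(e), clear(f), marked(a), marked(c), marked(f), near(a), near(c), on(a,c), on(c,c), on(c,e), on(c,f), on(e,a), on(f,a)}
4. swap(f,e)  →  {clear(a), marked(a), marked(c), marked(f), near(a), near(c), near(e), on(a,c), on(c,c), on(c,e), on(c,f), on(e,a), on(f,a), on(f,e)}
optimal plan length = 4; 4 ≤ 6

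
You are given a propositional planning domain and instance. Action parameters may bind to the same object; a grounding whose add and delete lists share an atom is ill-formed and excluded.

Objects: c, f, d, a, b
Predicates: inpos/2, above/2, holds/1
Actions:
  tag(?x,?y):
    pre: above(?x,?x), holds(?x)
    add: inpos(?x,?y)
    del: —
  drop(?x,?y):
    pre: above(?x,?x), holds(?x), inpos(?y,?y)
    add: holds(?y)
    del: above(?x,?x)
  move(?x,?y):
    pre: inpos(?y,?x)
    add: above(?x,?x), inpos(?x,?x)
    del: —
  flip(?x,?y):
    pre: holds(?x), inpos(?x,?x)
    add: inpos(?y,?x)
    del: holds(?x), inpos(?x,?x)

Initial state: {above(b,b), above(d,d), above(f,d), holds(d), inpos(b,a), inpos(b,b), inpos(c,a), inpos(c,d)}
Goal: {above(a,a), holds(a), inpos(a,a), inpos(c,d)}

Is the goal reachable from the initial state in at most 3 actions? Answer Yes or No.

Yes

1. move(a,c)  →  {above(a,a), above(b,b), above(d,d), above(f,d), holds(d), inpos(a,a), inpos(b,a), inpos(b,b), inpos(c,a), inpos(c,d)}
2. drop(d,a)  →  {above(a,a), above(b,b), above(f,d), holds(a), holds(d), inpos(a,a), inpos(b,a), inpos(b,b), inpos(c,a), inpos(c,d)}
optimal plan length = 2; 2 ≤ 3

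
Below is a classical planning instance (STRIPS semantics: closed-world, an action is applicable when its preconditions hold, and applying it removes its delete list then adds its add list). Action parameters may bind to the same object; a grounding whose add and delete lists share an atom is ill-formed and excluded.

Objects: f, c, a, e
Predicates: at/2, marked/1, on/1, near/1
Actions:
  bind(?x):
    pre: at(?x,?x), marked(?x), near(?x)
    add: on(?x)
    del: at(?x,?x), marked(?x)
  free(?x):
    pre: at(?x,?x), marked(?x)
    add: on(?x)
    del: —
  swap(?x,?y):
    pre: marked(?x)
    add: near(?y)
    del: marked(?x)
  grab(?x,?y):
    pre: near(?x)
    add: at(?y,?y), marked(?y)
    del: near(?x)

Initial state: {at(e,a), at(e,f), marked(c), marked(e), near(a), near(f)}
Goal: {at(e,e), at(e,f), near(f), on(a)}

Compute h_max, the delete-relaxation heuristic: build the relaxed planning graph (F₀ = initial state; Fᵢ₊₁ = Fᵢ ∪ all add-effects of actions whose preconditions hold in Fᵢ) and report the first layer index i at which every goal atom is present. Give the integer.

F0 = init (6 atoms)
F1 = F0 ∪ {at(a,a), at(c,c), at(e,e), at(f,f), marked(a), marked(f), near(c), near(e)}  (14 atoms)
F2 = F1 ∪ {on(a), on(c), on(e), on(f)}  (18 atoms)
goal ⊆ F2  ⇒  h_max = 2

2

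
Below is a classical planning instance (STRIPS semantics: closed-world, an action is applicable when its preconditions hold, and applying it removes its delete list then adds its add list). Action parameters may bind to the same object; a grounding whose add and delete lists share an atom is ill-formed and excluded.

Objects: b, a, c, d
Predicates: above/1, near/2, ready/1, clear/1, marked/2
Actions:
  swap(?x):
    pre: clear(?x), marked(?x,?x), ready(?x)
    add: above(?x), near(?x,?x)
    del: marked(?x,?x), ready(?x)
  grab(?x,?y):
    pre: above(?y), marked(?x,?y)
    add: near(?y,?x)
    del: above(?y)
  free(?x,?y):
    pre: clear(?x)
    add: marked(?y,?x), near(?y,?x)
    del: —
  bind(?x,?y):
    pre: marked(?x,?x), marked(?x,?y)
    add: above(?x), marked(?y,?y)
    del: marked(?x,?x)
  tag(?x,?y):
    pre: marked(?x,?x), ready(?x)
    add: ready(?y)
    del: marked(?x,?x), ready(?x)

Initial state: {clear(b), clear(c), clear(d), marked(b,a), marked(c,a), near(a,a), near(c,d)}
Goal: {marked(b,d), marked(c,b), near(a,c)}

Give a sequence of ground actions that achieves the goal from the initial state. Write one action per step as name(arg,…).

free(b,c); free(c,a); free(d,b)

1. free(b,c)  →  {clear(b), clear(c), clear(d), marked(b,a), marked(c,a), marked(c,b), near(a,a), near(c,b), near(c,d)}
2. free(c,a)  →  {clear(b), clear(c), clear(d), marked(a,c), marked(b,a), marked(c,a), marked(c,b), near(a,a), near(a,c), near(c,b), near(c,d)}
3. free(d,b)  →  {clear(b), clear(c), clear(d), marked(a,c), marked(b,a), marked(b,d), marked(c,a), marked(c,b), near(a,a), near(a,c), near(b,d), near(c,b), near(c,d)}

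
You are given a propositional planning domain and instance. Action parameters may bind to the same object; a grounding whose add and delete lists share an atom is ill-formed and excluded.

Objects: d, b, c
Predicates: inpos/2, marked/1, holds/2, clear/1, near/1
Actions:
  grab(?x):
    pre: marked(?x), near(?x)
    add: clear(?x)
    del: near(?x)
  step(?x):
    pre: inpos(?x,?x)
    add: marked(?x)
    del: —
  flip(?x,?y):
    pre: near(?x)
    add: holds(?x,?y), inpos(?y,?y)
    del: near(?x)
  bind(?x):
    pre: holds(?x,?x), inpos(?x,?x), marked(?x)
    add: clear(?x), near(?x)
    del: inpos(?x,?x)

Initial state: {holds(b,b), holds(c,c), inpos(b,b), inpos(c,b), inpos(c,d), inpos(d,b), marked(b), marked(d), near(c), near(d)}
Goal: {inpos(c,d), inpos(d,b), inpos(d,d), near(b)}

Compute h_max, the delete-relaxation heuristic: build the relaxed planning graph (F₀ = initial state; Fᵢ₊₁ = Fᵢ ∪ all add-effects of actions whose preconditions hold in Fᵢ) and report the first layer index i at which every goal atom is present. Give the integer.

F0 = init (10 atoms)
F1 = F0 ∪ {clear(b), clear(d), holds(c,b), holds(c,d), holds(d,b), holds(d,c), holds(d,d), inpos(c,c), inpos(d,d), near(b)}  (20 atoms)
goal ⊆ F1  ⇒  h_max = 1

1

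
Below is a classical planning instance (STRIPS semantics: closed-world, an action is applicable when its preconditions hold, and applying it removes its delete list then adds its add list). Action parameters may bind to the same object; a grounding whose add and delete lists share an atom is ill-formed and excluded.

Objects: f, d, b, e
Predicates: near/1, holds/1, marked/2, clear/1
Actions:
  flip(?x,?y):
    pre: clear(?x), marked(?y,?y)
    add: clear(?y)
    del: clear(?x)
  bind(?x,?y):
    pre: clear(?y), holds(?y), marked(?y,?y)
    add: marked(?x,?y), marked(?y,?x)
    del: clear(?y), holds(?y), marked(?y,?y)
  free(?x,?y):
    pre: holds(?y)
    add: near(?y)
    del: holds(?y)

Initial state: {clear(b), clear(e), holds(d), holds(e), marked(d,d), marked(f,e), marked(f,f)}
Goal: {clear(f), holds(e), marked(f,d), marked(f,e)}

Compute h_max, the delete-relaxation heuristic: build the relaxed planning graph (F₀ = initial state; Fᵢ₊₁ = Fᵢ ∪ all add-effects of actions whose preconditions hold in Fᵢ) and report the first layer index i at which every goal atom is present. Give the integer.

2

F0 = init (7 atoms)
F1 = F0 ∪ {clear(d), clear(f), near(d), near(e)}  (11 atoms)
F2 = F1 ∪ {marked(b,d), marked(d,b), marked(d,e), marked(d,f), marked(e,d), marked(f,d)}  (17 atoms)
goal ⊆ F2  ⇒  h_max = 2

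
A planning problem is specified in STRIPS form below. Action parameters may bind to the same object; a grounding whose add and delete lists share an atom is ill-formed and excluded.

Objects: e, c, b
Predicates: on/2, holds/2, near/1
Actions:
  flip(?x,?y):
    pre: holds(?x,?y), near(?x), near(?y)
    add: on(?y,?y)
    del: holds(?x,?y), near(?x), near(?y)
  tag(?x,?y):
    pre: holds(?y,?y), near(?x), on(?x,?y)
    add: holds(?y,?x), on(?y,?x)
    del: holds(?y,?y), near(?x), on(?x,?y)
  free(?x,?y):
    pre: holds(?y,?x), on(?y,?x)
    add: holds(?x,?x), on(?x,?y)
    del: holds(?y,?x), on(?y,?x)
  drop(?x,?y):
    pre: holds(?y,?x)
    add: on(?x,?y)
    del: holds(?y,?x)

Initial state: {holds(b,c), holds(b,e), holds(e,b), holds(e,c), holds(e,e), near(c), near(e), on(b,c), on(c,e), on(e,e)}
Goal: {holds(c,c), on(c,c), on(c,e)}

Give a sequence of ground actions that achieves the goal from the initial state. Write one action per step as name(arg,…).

1. flip(e,c)  →  {holds(b,c), holds(b,e), holds(e,b), holds(e,e), on(b,c), on(c,c), on(c,e), on(e,e)}
2. free(c,b)  →  {holds(b,e), holds(c,c), holds(e,b), holds(e,e), on(c,b), on(c,c), on(c,e), on(e,e)}

flip(e,c); free(c,b)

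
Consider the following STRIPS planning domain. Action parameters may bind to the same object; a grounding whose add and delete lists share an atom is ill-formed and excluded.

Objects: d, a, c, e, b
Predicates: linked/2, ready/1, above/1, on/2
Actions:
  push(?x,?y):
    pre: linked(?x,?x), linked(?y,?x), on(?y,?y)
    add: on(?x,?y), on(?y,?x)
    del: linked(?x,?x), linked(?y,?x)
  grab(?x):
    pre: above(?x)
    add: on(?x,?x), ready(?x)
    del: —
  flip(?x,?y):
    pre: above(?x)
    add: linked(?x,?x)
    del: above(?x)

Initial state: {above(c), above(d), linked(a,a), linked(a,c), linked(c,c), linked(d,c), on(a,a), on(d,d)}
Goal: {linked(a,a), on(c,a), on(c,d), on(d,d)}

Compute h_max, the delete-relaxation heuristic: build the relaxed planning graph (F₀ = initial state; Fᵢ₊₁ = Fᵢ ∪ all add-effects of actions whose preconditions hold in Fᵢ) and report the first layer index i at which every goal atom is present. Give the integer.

1

F0 = init (8 atoms)
F1 = F0 ∪ {linked(d,d), on(a,c), on(c,a), on(c,c), on(c,d), on(d,c), ready(c), ready(d)}  (16 atoms)
goal ⊆ F1  ⇒  h_max = 1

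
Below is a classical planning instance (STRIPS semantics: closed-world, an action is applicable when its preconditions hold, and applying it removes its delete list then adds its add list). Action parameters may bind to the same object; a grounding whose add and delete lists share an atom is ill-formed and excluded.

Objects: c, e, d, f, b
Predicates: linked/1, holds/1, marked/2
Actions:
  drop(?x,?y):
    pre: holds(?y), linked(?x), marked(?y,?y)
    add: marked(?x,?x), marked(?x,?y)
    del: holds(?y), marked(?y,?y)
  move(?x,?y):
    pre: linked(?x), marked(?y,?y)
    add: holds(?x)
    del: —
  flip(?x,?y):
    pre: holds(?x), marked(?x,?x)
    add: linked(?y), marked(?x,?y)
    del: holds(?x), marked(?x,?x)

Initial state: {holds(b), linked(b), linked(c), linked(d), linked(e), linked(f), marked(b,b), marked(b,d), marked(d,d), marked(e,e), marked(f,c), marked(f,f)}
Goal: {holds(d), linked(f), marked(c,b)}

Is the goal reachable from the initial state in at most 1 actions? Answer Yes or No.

No

1. drop(c,b)  →  {linked(b), linked(c), linked(d), linked(e), linked(f), marked(b,d), marked(c,b), marked(c,c), marked(d,d), marked(e,e), marked(f,c), marked(f,f)}
2. move(d,c)  →  {holds(d), linked(b), linked(c), linked(d), linked(e), linked(f), marked(b,d), marked(c,b), marked(c,c), marked(d,d), marked(e,e), marked(f,c), marked(f,f)}
optimal plan length = 2; 2 > 1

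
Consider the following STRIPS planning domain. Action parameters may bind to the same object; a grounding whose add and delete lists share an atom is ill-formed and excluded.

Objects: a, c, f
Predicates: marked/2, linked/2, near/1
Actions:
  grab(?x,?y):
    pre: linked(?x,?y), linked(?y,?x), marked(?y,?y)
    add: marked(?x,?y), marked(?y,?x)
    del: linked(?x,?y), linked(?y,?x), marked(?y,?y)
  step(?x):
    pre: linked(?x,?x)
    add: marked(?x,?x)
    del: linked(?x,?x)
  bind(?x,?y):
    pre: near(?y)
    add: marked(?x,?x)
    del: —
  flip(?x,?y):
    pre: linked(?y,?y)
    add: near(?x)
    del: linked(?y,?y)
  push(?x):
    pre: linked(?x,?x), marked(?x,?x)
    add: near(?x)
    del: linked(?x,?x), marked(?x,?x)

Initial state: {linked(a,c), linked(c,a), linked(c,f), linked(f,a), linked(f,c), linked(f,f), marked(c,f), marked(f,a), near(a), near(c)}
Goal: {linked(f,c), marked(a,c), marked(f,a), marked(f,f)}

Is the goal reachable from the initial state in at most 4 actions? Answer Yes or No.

1. step(f)  →  {linked(a,c), linked(c,a), linked(c,f), linked(f,a), linked(f,c), marked(c,f), marked(f,a), marked(f,f), near(a), near(c)}
2. bind(a,a)  →  {linked(a,c), linked(c,a), linked(c,f), linked(f,a), linked(f,c), marked(a,a), marked(c,f), marked(f,a), marked(f,f), near(a), near(c)}
3. grab(c,a)  →  {linked(c,f), linked(f,a), linked(f,c), marked(a,c), marked(c,a), marked(c,f), marked(f,a), marked(f,f), near(a), near(c)}
optimal plan length = 3; 3 ≤ 4

Yes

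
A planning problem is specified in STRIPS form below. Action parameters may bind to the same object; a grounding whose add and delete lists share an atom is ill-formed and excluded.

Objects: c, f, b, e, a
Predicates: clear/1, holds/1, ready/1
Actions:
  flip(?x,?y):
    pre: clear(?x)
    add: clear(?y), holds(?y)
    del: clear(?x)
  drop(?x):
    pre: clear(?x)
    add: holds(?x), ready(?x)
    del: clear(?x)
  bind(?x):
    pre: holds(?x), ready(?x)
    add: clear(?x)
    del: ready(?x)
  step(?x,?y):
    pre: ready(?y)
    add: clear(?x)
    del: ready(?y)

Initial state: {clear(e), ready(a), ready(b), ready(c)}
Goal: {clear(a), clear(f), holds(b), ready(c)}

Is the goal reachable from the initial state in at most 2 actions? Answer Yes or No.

No

1. flip(e,b)  →  {clear(b), holds(b), ready(a), ready(b), ready(c)}
2. flip(b,f)  →  {clear(f), holds(b), holds(f), ready(a), ready(b), ready(c)}
3. step(a,b)  →  {clear(a), clear(f), holds(b), holds(f), ready(a), ready(c)}
optimal plan length = 3; 3 > 2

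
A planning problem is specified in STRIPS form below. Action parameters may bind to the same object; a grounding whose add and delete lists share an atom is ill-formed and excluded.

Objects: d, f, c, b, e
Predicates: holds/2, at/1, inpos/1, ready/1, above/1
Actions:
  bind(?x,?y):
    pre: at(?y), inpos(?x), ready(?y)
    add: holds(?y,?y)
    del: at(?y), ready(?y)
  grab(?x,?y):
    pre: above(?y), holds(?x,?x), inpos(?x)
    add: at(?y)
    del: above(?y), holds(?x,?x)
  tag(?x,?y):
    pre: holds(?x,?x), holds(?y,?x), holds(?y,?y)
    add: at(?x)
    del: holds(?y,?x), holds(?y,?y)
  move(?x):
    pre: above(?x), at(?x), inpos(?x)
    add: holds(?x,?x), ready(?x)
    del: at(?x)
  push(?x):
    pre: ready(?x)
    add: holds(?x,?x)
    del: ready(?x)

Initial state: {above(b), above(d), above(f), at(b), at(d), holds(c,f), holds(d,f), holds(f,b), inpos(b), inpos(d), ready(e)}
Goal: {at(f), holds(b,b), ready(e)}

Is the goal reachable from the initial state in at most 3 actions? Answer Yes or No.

1. move(d)  →  {above(b), above(d), above(f), at(b), holds(c,f), holds(d,d), holds(d,f), holds(f,b), inpos(b), inpos(d), ready(d), ready(e)}
2. grab(d,f)  →  {above(b), above(d), at(b), at(f), holds(c,f), holds(d,f), holds(f,b), inpos(b), inpos(d), ready(d), ready(e)}
3. move(b)  →  {above(b), above(d), at(f), holds(b,b), holds(c,f), holds(d,f), holds(f,b), inpos(b), inpos(d), ready(b), ready(d), ready(e)}
optimal plan length = 3; 3 ≤ 3

Yes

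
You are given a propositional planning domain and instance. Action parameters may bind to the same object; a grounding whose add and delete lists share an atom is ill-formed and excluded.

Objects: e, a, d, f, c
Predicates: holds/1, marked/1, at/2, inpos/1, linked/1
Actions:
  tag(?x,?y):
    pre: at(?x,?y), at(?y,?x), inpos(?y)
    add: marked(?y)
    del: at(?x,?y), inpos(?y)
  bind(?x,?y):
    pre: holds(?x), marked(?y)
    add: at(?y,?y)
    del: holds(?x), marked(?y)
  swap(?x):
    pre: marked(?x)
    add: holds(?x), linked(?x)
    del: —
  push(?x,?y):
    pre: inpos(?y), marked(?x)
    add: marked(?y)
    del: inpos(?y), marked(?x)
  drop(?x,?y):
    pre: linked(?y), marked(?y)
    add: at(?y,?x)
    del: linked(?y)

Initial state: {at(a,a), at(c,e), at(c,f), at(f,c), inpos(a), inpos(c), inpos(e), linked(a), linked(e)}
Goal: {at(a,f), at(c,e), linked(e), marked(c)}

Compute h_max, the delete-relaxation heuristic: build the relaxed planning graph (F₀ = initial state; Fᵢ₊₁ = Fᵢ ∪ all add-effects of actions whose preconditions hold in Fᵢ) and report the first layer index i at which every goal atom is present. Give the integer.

F0 = init (9 atoms)
F1 = F0 ∪ {marked(a), marked(c)}  (11 atoms)
F2 = F1 ∪ {at(a,c), at(a,d), at(a,e), at(a,f), holds(a), holds(c), linked(c), marked(e)}  (19 atoms)
goal ⊆ F2  ⇒  h_max = 2

2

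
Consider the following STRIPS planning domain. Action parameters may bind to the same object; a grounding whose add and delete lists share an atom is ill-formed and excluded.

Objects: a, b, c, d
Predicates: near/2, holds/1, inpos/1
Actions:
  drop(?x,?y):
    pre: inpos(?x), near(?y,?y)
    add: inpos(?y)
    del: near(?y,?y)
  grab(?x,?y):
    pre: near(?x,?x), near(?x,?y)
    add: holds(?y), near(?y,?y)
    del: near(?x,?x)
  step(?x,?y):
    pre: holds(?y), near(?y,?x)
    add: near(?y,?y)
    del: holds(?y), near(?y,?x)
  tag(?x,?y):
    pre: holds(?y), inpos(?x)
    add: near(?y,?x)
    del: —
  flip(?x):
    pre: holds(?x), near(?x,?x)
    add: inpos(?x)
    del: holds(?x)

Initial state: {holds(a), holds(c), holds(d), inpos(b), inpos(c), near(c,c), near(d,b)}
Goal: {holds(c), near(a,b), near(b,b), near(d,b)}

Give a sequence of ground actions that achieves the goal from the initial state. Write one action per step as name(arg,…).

tag(b,a); tag(b,c); grab(c,b)

1. tag(b,a)  →  {holds(a), holds(c), holds(d), inpos(b), inpos(c), near(a,b), near(c,c), near(d,b)}
2. tag(b,c)  →  {holds(a), holds(c), holds(d), inpos(b), inpos(c), near(a,b), near(c,b), near(c,c), near(d,b)}
3. grab(c,b)  →  {holds(a), holds(b), holds(c), holds(d), inpos(b), inpos(c), near(a,b), near(b,b), near(c,b), near(d,b)}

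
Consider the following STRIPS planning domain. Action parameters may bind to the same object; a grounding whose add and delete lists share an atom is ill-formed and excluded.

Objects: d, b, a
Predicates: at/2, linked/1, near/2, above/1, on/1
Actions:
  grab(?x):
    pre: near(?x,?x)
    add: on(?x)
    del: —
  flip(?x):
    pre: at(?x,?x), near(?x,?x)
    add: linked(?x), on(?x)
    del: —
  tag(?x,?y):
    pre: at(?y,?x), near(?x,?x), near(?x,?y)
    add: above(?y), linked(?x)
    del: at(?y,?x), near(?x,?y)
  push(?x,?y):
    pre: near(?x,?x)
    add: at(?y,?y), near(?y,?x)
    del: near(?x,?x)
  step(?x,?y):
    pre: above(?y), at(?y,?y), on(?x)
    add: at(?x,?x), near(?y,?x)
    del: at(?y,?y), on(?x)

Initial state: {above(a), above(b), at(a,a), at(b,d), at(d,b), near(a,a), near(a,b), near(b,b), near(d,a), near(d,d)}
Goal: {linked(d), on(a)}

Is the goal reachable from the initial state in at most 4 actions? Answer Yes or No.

Yes

1. grab(a)  →  {above(a), above(b), at(a,a), at(b,d), at(d,b), near(a,a), near(a,b), near(b,b), near(d,a), near(d,d), on(a)}
2. push(b,d)  →  {above(a), above(b), at(a,a), at(b,d), at(d,b), at(d,d), near(a,a), near(a,b), near(d,a), near(d,b), near(d,d), on(a)}
3. flip(d)  →  {above(a), above(b), at(a,a), at(b,d), at(d,b), at(d,d), linked(d), near(a,a), near(a,b), near(d,a), near(d,b), near(d,d), on(a), on(d)}
optimal plan length = 3; 3 ≤ 4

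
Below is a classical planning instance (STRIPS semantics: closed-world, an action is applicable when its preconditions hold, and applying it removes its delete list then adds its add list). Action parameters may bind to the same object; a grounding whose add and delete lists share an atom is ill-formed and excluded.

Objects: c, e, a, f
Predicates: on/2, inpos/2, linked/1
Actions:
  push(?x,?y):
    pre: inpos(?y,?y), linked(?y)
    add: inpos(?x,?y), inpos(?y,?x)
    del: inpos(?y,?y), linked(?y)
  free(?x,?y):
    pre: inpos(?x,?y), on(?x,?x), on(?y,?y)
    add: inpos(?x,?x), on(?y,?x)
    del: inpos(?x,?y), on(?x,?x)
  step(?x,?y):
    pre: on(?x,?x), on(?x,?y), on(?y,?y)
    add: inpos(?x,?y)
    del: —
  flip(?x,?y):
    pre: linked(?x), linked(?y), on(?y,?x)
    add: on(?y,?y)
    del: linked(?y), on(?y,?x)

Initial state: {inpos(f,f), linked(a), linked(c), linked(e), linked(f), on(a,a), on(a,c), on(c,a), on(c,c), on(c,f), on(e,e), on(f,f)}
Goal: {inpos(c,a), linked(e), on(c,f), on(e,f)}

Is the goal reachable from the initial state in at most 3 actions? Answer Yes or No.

Yes

1. push(e,f)  →  {inpos(e,f), inpos(f,e), linked(a), linked(c), linked(e), on(a,a), on(a,c), on(c,a), on(c,c), on(c,f), on(e,e), on(f,f)}
2. free(f,e)  →  {inpos(e,f), inpos(f,f), linked(a), linked(c), linked(e), on(a,a), on(a,c), on(c,a), on(c,c), on(c,f), on(e,e), on(e,f)}
3. step(c,a)  →  {inpos(c,a), inpos(e,f), inpos(f,f), linked(a), linked(c), linked(e), on(a,a), on(a,c), on(c,a), on(c,c), on(c,f), on(e,e), on(e,f)}
optimal plan length = 3; 3 ≤ 3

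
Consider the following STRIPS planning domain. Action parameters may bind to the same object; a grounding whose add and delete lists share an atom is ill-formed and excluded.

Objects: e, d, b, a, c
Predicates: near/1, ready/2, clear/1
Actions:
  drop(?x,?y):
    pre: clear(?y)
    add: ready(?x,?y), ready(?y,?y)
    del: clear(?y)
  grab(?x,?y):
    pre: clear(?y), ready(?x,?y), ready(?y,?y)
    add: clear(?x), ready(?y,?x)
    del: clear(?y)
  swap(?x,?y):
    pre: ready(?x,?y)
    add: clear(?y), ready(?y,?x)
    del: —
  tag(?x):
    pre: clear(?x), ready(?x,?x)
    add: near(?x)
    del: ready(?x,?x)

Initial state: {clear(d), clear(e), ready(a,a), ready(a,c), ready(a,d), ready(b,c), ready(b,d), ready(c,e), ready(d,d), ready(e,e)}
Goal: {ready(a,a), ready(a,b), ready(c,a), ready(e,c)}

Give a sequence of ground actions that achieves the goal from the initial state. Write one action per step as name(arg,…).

grab(b,d); drop(a,b); grab(c,e); swap(a,c)

1. grab(b,d)  →  {clear(b), clear(e), ready(a,a), ready(a,c), ready(a,d), ready(b,c), ready(b,d), ready(c,e), ready(d,b), ready(d,d), ready(e,e)}
2. drop(a,b)  →  {clear(e), ready(a,a), ready(a,b), ready(a,c), ready(a,d), ready(b,b), ready(b,c), ready(b,d), ready(c,e), ready(d,b), ready(d,d), ready(e,e)}
3. grab(c,e)  →  {clear(c), ready(a,a), ready(a,b), ready(a,c), ready(a,d), ready(b,b), ready(b,c), ready(b,d), ready(c,e), ready(d,b), ready(d,d), ready(e,c), ready(e,e)}
4. swap(a,c)  →  {clear(c), ready(a,a), ready(a,b), ready(a,c), ready(a,d), ready(b,b), ready(b,c), ready(b,d), ready(c,a), ready(c,e), ready(d,b), ready(d,d), ready(e,c), ready(e,e)}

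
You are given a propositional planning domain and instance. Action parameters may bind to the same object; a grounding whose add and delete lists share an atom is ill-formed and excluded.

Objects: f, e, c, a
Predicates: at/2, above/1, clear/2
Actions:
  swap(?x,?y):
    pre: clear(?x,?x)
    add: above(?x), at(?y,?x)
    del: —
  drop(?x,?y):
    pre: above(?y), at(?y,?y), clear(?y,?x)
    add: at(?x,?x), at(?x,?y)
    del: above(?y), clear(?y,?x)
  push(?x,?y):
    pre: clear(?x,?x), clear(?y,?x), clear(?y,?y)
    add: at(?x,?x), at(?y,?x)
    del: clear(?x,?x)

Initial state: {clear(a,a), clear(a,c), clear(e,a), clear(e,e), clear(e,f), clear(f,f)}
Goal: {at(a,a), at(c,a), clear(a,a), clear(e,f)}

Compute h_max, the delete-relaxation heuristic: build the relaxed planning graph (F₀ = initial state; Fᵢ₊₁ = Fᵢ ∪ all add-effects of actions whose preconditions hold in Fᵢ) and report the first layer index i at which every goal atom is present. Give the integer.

F0 = init (6 atoms)
F1 = F0 ∪ {above(a), above(e), above(f), at(a,a), at(a,e), at(a,f), at(c,a), at(c,e), at(c,f), at(e,a), at(e,e), at(e,f), at(f,a), at(f,e), at(f,f)}  (21 atoms)
goal ⊆ F1  ⇒  h_max = 1

1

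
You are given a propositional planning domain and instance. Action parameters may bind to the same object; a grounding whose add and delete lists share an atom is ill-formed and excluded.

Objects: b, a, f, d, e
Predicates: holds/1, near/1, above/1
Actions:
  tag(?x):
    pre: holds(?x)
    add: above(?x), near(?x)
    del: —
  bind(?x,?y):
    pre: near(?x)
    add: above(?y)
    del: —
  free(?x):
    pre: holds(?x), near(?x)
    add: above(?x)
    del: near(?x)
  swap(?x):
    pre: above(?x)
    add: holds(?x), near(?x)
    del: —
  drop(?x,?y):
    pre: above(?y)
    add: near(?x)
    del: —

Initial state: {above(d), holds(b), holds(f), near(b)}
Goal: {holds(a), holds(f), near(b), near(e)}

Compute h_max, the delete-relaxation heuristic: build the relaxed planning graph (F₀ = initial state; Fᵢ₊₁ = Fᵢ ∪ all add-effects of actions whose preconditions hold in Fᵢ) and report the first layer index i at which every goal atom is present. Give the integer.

F0 = init (4 atoms)
F1 = F0 ∪ {above(a), above(b), above(e), above(f), holds(d), near(a), near(d), near(e), near(f)}  (13 atoms)
F2 = F1 ∪ {holds(a), holds(e)}  (15 atoms)
goal ⊆ F2  ⇒  h_max = 2

2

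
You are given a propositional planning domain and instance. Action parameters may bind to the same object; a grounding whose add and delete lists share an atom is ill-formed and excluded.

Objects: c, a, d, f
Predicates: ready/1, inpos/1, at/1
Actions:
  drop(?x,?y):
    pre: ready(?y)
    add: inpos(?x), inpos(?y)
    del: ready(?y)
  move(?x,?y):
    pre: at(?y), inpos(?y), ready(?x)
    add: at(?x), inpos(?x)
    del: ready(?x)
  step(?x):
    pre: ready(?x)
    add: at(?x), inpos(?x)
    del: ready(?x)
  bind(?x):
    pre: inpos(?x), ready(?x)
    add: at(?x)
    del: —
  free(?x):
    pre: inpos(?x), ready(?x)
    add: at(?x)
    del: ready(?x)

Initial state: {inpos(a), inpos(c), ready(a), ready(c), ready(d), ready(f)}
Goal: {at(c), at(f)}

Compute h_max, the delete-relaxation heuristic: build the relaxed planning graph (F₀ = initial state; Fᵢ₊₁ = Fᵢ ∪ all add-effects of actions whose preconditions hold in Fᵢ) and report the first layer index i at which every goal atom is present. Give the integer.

1

F0 = init (6 atoms)
F1 = F0 ∪ {at(a), at(c), at(d), at(f), inpos(d), inpos(f)}  (12 atoms)
goal ⊆ F1  ⇒  h_max = 1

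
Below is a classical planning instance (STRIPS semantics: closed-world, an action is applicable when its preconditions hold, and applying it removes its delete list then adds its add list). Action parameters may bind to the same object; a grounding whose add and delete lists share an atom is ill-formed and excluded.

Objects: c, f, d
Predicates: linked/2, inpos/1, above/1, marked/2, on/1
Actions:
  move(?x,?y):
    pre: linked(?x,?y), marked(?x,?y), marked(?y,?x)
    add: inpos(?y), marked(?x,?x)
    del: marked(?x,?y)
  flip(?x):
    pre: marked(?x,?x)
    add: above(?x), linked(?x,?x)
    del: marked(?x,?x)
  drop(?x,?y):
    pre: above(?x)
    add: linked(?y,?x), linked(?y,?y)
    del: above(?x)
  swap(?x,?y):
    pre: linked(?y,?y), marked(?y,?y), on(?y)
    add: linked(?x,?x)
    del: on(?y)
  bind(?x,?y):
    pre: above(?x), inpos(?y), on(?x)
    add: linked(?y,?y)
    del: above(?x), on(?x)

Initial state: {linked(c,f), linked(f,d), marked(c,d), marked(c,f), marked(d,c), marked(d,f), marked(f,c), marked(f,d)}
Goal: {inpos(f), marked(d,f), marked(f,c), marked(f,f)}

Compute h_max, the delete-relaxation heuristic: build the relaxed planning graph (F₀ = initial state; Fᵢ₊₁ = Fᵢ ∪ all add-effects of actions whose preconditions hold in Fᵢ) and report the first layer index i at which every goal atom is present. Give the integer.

1

F0 = init (8 atoms)
F1 = F0 ∪ {inpos(d), inpos(f), marked(c,c), marked(f,f)}  (12 atoms)
goal ⊆ F1  ⇒  h_max = 1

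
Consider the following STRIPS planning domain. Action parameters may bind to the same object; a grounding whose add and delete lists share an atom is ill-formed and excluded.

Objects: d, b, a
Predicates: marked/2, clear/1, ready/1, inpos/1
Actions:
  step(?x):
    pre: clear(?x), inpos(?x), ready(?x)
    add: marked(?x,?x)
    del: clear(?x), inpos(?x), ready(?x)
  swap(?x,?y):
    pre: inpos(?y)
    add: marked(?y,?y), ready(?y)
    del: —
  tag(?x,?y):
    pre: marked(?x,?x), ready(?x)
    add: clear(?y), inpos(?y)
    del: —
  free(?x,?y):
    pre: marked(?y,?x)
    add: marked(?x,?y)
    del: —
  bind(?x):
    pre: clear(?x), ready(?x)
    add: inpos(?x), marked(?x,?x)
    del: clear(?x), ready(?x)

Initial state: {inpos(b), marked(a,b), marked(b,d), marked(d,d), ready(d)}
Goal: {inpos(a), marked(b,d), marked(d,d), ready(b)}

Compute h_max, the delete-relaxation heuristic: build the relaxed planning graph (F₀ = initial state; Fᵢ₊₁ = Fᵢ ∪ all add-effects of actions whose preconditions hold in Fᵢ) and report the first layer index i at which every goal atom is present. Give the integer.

F0 = init (5 atoms)
F1 = F0 ∪ {clear(a), clear(b), clear(d), inpos(a), inpos(d), marked(b,a), marked(b,b), marked(d,b), ready(b)}  (14 atoms)
goal ⊆ F1  ⇒  h_max = 1

1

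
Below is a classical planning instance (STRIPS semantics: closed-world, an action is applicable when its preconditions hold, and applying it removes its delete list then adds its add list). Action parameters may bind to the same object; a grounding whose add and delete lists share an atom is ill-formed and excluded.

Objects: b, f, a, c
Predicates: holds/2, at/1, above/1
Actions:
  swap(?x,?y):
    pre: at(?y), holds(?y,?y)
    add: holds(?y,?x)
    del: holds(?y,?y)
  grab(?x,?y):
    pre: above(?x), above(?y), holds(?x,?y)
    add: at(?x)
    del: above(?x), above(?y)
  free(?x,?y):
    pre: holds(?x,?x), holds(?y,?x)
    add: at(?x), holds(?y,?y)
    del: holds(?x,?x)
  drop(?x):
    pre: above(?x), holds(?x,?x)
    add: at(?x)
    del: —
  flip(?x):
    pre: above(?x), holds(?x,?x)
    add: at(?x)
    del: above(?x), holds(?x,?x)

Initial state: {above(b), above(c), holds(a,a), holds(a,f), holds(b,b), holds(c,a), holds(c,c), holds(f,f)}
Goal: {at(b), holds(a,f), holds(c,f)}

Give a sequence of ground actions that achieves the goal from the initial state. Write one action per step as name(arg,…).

grab(b,b); grab(c,c); swap(f,c)

1. grab(b,b)  →  {above(c), at(b), holds(a,a), holds(a,f), holds(b,b), holds(c,a), holds(c,c), holds(f,f)}
2. grab(c,c)  →  {at(b), at(c), holds(a,a), holds(a,f), holds(b,b), holds(c,a), holds(c,c), holds(f,f)}
3. swap(f,c)  →  {at(b), at(c), holds(a,a), holds(a,f), holds(b,b), holds(c,a), holds(c,f), holds(f,f)}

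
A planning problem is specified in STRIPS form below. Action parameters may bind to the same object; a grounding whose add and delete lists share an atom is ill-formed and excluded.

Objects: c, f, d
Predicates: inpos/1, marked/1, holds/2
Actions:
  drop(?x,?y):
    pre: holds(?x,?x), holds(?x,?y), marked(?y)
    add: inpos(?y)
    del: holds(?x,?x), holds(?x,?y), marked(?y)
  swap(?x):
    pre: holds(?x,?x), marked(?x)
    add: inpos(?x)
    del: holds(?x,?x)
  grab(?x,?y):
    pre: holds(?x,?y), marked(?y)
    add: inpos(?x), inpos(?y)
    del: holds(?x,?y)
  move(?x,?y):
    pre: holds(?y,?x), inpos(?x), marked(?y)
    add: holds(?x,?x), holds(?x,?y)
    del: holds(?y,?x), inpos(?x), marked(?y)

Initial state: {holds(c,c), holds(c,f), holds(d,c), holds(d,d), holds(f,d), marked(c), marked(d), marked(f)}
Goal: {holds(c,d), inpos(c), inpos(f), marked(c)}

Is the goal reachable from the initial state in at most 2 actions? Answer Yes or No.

No

1. swap(c)  →  {holds(c,f), holds(d,c), holds(d,d), holds(f,d), inpos(c), marked(c), marked(d), marked(f)}
2. move(c,d)  →  {holds(c,c), holds(c,d), holds(c,f), holds(d,d), holds(f,d), marked(c), marked(f)}
3. grab(c,f)  →  {holds(c,c), holds(c,d), holds(d,d), holds(f,d), inpos(c), inpos(f), marked(c), marked(f)}
optimal plan length = 3; 3 > 2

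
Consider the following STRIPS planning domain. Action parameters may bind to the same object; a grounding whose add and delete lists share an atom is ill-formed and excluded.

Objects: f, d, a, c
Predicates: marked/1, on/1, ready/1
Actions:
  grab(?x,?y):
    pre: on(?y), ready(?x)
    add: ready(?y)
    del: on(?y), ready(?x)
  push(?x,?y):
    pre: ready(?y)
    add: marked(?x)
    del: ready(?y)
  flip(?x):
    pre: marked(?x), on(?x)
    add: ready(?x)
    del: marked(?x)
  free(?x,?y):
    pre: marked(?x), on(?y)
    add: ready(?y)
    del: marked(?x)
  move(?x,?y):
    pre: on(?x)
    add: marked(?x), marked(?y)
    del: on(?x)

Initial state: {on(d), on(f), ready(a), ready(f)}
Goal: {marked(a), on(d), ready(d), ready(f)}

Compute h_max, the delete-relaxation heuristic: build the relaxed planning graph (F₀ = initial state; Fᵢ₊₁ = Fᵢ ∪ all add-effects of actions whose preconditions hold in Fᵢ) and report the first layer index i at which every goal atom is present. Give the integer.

1

F0 = init (4 atoms)
F1 = F0 ∪ {marked(a), marked(c), marked(d), marked(f), ready(d)}  (9 atoms)
goal ⊆ F1  ⇒  h_max = 1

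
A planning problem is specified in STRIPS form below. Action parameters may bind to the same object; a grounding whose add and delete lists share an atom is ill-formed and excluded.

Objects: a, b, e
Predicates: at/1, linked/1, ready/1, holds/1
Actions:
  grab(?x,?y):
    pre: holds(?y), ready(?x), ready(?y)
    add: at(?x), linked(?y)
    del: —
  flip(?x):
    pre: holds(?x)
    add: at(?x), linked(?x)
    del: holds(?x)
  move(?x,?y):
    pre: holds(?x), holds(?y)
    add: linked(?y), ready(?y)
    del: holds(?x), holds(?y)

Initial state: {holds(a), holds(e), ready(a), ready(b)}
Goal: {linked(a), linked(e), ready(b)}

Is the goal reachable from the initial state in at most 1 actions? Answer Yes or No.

1. grab(a,a)  →  {at(a), holds(a), holds(e), linked(a), ready(a), ready(b)}
2. flip(e)  →  {at(a), at(e), holds(a), linked(a), linked(e), ready(a), ready(b)}
optimal plan length = 2; 2 > 1

No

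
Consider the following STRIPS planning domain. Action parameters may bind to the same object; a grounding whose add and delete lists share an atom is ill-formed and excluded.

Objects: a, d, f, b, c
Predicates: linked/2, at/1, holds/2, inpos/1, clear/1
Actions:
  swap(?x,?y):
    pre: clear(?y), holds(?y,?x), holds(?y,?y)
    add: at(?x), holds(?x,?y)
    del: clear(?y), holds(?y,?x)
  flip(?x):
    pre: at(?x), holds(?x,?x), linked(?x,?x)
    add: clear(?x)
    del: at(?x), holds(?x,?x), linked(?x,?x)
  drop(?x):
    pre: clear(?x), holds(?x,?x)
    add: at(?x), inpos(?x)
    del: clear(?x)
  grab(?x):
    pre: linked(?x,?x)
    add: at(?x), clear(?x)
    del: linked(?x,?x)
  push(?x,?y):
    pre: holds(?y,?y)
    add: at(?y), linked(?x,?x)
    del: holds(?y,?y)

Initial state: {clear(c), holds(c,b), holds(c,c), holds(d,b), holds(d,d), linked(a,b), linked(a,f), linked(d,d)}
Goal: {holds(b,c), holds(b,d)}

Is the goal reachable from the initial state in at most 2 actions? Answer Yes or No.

No

1. swap(b,c)  →  {at(b), holds(b,c), holds(c,c), holds(d,b), holds(d,d), linked(a,b), linked(a,f), linked(d,d)}
2. grab(d)  →  {at(b), at(d), clear(d), holds(b,c), holds(c,c), holds(d,b), holds(d,d), linked(a,b), linked(a,f)}
3. swap(b,d)  →  {at(b), at(d), holds(b,c), holds(b,d), holds(c,c), holds(d,d), linked(a,b), linked(a,f)}
optimal plan length = 3; 3 > 2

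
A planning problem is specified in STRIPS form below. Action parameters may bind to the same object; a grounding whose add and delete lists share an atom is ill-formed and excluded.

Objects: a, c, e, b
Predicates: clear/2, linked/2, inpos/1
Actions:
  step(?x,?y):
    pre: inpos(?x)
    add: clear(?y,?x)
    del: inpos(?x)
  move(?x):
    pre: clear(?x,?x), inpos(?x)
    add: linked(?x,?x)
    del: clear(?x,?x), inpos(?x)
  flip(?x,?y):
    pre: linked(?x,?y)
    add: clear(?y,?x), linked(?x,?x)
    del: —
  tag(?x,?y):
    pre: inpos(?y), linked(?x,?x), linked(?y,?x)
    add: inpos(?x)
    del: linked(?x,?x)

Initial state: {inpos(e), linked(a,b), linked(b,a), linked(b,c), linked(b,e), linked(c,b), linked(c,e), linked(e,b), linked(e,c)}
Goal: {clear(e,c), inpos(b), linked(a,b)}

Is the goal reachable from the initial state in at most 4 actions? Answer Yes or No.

Yes

1. flip(c,e)  →  {clear(e,c), inpos(e), linked(a,b), linked(b,a), linked(b,c), linked(b,e), linked(c,b), linked(c,c), linked(c,e), linked(e,b), linked(e,c)}
2. flip(b,a)  →  {clear(a,b), clear(e,c), inpos(e), linked(a,b), linked(b,a), linked(b,b), linked(b,c), linked(b,e), linked(c,b), linked(c,c), linked(c,e), linked(e,b), linked(e,c)}
3. tag(b,e)  →  {clear(a,b), clear(e,c), inpos(b), inpos(e), linked(a,b), linked(b,a), linked(b,c), linked(b,e), linked(c,b), linked(c,c), linked(c,e), linked(e,b), linked(e,c)}
optimal plan length = 3; 3 ≤ 4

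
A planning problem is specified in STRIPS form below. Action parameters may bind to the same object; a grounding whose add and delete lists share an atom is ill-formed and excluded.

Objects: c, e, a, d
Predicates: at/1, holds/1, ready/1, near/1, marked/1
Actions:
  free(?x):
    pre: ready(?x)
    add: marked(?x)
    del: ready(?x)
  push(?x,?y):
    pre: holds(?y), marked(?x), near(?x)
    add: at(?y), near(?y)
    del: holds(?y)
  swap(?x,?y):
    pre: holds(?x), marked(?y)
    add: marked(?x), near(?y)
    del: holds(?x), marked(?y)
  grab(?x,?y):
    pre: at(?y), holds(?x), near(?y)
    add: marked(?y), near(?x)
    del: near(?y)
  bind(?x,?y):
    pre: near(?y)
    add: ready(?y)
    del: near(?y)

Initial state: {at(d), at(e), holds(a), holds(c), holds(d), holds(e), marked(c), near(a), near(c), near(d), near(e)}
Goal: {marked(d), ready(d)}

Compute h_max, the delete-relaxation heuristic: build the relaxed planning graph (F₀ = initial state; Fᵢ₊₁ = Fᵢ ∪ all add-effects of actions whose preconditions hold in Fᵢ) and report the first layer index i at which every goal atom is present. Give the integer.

1

F0 = init (11 atoms)
F1 = F0 ∪ {at(a), at(c), marked(a), marked(d), marked(e), ready(a), ready(c), ready(d), ready(e)}  (20 atoms)
goal ⊆ F1  ⇒  h_max = 1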